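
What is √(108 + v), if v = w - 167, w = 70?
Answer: √11 ≈ 3.3166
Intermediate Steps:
v = -97 (v = 70 - 167 = -97)
√(108 + v) = √(108 - 97) = √11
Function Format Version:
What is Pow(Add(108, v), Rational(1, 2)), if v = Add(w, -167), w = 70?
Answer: Pow(11, Rational(1, 2)) ≈ 3.3166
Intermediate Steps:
v = -97 (v = Add(70, -167) = -97)
Pow(Add(108, v), Rational(1, 2)) = Pow(Add(108, -97), Rational(1, 2)) = Pow(11, Rational(1, 2))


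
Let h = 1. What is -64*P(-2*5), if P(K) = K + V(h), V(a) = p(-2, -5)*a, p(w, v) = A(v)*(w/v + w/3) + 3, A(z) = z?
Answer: 1088/3 ≈ 362.67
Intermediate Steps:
p(w, v) = 3 + v*(w/3 + w/v) (p(w, v) = v*(w/v + w/3) + 3 = v*(w/3 + w/v) + 3 = 3 + v*(w/3 + w/v))
V(a) = 13*a/3 (V(a) = (3 - 2 + (⅓)*(-5)*(-2))*a = (3 - 2 + 10/3)*a = 13*a/3)
P(K) = 13/3 + K (P(K) = K + (13/3)*1 = K + 13/3 = 13/3 + K)
-64*P(-2*5) = -64*(13/3 - 2*5) = -64*(13/3 - 10) = -64*(-17/3) = 1088/3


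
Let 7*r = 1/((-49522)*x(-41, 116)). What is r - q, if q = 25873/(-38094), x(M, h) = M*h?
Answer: 3046890277589/4486075759704 ≈ 0.67919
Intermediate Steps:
r = 1/1648686424 (r = (1/((-49522)*((-41*116))))/7 = (-1/49522/(-4756))/7 = (-1/49522*(-1/4756))/7 = (⅐)*(1/235526632) = 1/1648686424 ≈ 6.0654e-10)
q = -25873/38094 (q = 25873*(-1/38094) = -25873/38094 ≈ -0.67919)
r - q = 1/1648686424 - 1*(-25873/38094) = 1/1648686424 + 25873/38094 = 3046890277589/4486075759704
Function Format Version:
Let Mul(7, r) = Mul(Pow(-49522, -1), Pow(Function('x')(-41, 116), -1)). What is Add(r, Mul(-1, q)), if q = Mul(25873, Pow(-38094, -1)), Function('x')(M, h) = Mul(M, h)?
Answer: Rational(3046890277589, 4486075759704) ≈ 0.67919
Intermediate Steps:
r = Rational(1, 1648686424) (r = Mul(Rational(1, 7), Mul(Pow(-49522, -1), Pow(Mul(-41, 116), -1))) = Mul(Rational(1, 7), Mul(Rational(-1, 49522), Pow(-4756, -1))) = Mul(Rational(1, 7), Mul(Rational(-1, 49522), Rational(-1, 4756))) = Mul(Rational(1, 7), Rational(1, 235526632)) = Rational(1, 1648686424) ≈ 6.0654e-10)
q = Rational(-25873, 38094) (q = Mul(25873, Rational(-1, 38094)) = Rational(-25873, 38094) ≈ -0.67919)
Add(r, Mul(-1, q)) = Add(Rational(1, 1648686424), Mul(-1, Rational(-25873, 38094))) = Add(Rational(1, 1648686424), Rational(25873, 38094)) = Rational(3046890277589, 4486075759704)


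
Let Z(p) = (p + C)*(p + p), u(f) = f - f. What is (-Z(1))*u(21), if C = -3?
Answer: 0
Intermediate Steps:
u(f) = 0
Z(p) = 2*p*(-3 + p) (Z(p) = (p - 3)*(p + p) = (-3 + p)*(2*p) = 2*p*(-3 + p))
(-Z(1))*u(21) = -2*(-3 + 1)*0 = -2*(-2)*0 = -1*(-4)*0 = 4*0 = 0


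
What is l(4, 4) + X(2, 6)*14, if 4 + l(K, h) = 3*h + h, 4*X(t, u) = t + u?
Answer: 40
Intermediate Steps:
X(t, u) = t/4 + u/4 (X(t, u) = (t + u)/4 = t/4 + u/4)
l(K, h) = -4 + 4*h (l(K, h) = -4 + (3*h + h) = -4 + 4*h)
l(4, 4) + X(2, 6)*14 = (-4 + 4*4) + ((1/4)*2 + (1/4)*6)*14 = (-4 + 16) + (1/2 + 3/2)*14 = 12 + 2*14 = 12 + 28 = 40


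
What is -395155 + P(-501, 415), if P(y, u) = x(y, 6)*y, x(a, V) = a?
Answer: -144154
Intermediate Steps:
P(y, u) = y**2 (P(y, u) = y*y = y**2)
-395155 + P(-501, 415) = -395155 + (-501)**2 = -395155 + 251001 = -144154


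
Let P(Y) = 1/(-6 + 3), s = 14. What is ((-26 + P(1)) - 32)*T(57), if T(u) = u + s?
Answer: -12425/3 ≈ -4141.7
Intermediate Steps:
P(Y) = -⅓ (P(Y) = 1/(-3) = -⅓)
T(u) = 14 + u (T(u) = u + 14 = 14 + u)
((-26 + P(1)) - 32)*T(57) = ((-26 - ⅓) - 32)*(14 + 57) = (-79/3 - 32)*71 = -175/3*71 = -12425/3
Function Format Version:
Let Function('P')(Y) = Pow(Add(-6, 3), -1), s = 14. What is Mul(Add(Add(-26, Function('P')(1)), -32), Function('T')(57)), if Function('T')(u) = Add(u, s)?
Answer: Rational(-12425, 3) ≈ -4141.7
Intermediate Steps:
Function('P')(Y) = Rational(-1, 3) (Function('P')(Y) = Pow(-3, -1) = Rational(-1, 3))
Function('T')(u) = Add(14, u) (Function('T')(u) = Add(u, 14) = Add(14, u))
Mul(Add(Add(-26, Function('P')(1)), -32), Function('T')(57)) = Mul(Add(Add(-26, Rational(-1, 3)), -32), Add(14, 57)) = Mul(Add(Rational(-79, 3), -32), 71) = Mul(Rational(-175, 3), 71) = Rational(-12425, 3)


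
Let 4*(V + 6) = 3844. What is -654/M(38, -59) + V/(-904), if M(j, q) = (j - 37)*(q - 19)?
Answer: 86121/11752 ≈ 7.3282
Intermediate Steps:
V = 955 (V = -6 + (¼)*3844 = -6 + 961 = 955)
M(j, q) = (-37 + j)*(-19 + q)
-654/M(38, -59) + V/(-904) = -654/(703 - 37*(-59) - 19*38 + 38*(-59)) + 955/(-904) = -654/(703 + 2183 - 722 - 2242) + 955*(-1/904) = -654/(-78) - 955/904 = -654*(-1/78) - 955/904 = 109/13 - 955/904 = 86121/11752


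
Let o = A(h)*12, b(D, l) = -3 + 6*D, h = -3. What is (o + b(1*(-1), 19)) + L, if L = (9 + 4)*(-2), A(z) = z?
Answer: -71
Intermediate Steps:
o = -36 (o = -3*12 = -36)
L = -26 (L = 13*(-2) = -26)
(o + b(1*(-1), 19)) + L = (-36 + (-3 + 6*(1*(-1)))) - 26 = (-36 + (-3 + 6*(-1))) - 26 = (-36 + (-3 - 6)) - 26 = (-36 - 9) - 26 = -45 - 26 = -71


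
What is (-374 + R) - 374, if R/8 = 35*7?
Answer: 1212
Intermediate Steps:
R = 1960 (R = 8*(35*7) = 8*245 = 1960)
(-374 + R) - 374 = (-374 + 1960) - 374 = 1586 - 374 = 1212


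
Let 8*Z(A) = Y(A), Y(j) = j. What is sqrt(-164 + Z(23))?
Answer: I*sqrt(2578)/4 ≈ 12.693*I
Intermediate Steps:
Z(A) = A/8
sqrt(-164 + Z(23)) = sqrt(-164 + (1/8)*23) = sqrt(-164 + 23/8) = sqrt(-1289/8) = I*sqrt(2578)/4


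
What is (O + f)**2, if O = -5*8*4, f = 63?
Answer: 9409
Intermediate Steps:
O = -160 (O = -40*4 = -160)
(O + f)**2 = (-160 + 63)**2 = (-97)**2 = 9409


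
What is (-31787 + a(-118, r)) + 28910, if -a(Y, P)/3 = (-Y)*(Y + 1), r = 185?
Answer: 38541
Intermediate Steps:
a(Y, P) = 3*Y*(1 + Y) (a(Y, P) = -3*(-Y)*(Y + 1) = -3*(-Y)*(1 + Y) = -(-3)*Y*(1 + Y) = 3*Y*(1 + Y))
(-31787 + a(-118, r)) + 28910 = (-31787 + 3*(-118)*(1 - 118)) + 28910 = (-31787 + 3*(-118)*(-117)) + 28910 = (-31787 + 41418) + 28910 = 9631 + 28910 = 38541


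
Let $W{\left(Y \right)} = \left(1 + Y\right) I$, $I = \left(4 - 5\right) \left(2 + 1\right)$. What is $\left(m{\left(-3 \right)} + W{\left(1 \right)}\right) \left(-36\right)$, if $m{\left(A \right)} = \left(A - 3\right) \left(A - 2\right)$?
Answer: $-864$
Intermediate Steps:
$m{\left(A \right)} = \left(-3 + A\right) \left(-2 + A\right)$
$I = -3$ ($I = \left(-1\right) 3 = -3$)
$W{\left(Y \right)} = -3 - 3 Y$ ($W{\left(Y \right)} = \left(1 + Y\right) \left(-3\right) = -3 - 3 Y$)
$\left(m{\left(-3 \right)} + W{\left(1 \right)}\right) \left(-36\right) = \left(\left(6 + \left(-3\right)^{2} - -15\right) - 6\right) \left(-36\right) = \left(\left(6 + 9 + 15\right) - 6\right) \left(-36\right) = \left(30 - 6\right) \left(-36\right) = 24 \left(-36\right) = -864$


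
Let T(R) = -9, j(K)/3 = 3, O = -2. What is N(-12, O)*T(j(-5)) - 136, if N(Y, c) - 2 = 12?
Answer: -262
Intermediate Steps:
N(Y, c) = 14 (N(Y, c) = 2 + 12 = 14)
j(K) = 9 (j(K) = 3*3 = 9)
N(-12, O)*T(j(-5)) - 136 = 14*(-9) - 136 = -126 - 136 = -262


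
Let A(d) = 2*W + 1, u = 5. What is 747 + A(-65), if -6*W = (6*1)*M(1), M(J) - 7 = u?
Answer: 724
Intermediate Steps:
M(J) = 12 (M(J) = 7 + 5 = 12)
W = -12 (W = -6*1*12/6 = -12 ≈ -12.000)
A(d) = -23 (A(d) = 2*(-12) + 1 = -24 + 1 = -23)
747 + A(-65) = 747 - 23 = 724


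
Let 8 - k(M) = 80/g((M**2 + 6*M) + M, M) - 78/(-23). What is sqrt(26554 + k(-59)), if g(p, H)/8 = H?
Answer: sqrt(48906635534)/1357 ≈ 162.97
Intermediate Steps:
g(p, H) = 8*H
k(M) = 106/23 - 10/M (k(M) = 8 - (80/((8*M)) - 78/(-23)) = 8 - (80*(1/(8*M)) - 78*(-1/23)) = 8 - (10/M + 78/23) = 8 - (78/23 + 10/M) = 8 + (-78/23 - 10/M) = 106/23 - 10/M)
sqrt(26554 + k(-59)) = sqrt(26554 + (106/23 - 10/(-59))) = sqrt(26554 + (106/23 - 10*(-1/59))) = sqrt(26554 + (106/23 + 10/59)) = sqrt(26554 + 6484/1357) = sqrt(36040262/1357) = sqrt(48906635534)/1357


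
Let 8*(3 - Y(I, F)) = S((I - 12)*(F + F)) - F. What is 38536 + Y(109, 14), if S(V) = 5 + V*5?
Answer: 294741/8 ≈ 36843.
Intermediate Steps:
S(V) = 5 + 5*V
Y(I, F) = 19/8 + F/8 - 5*F*(-12 + I)/4 (Y(I, F) = 3 - ((5 + 5*((I - 12)*(F + F))) - F)/8 = 3 - ((5 + 5*((-12 + I)*(2*F))) - F)/8 = 3 - ((5 + 5*(2*F*(-12 + I))) - F)/8 = 3 - ((5 + 10*F*(-12 + I)) - F)/8 = 3 - (5 - F + 10*F*(-12 + I))/8 = 3 + (-5/8 + F/8 - 5*F*(-12 + I)/4) = 19/8 + F/8 - 5*F*(-12 + I)/4)
38536 + Y(109, 14) = 38536 + (19/8 + (⅛)*14 - 5/4*14*(-12 + 109)) = 38536 + (19/8 + 7/4 - 5/4*14*97) = 38536 + (19/8 + 7/4 - 3395/2) = 38536 - 13547/8 = 294741/8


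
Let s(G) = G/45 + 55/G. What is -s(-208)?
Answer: 45739/9360 ≈ 4.8866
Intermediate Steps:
s(G) = 55/G + G/45 (s(G) = G*(1/45) + 55/G = G/45 + 55/G = 55/G + G/45)
-s(-208) = -(55/(-208) + (1/45)*(-208)) = -(55*(-1/208) - 208/45) = -(-55/208 - 208/45) = -1*(-45739/9360) = 45739/9360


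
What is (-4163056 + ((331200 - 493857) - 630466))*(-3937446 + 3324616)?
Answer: 3037295176570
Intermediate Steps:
(-4163056 + ((331200 - 493857) - 630466))*(-3937446 + 3324616) = (-4163056 + (-162657 - 630466))*(-612830) = (-4163056 - 793123)*(-612830) = -4956179*(-612830) = 3037295176570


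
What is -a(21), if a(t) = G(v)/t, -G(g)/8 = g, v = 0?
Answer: 0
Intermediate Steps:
G(g) = -8*g
a(t) = 0 (a(t) = (-8*0)/t = 0/t = 0)
-a(21) = -1*0 = 0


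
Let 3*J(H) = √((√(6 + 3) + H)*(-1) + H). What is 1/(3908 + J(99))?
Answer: 11724/45817393 - I*√3/45817393 ≈ 0.00025589 - 3.7803e-8*I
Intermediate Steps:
J(H) = I*√3/3 (J(H) = √((√(6 + 3) + H)*(-1) + H)/3 = √((√9 + H)*(-1) + H)/3 = √((3 + H)*(-1) + H)/3 = √((-3 - H) + H)/3 = √(-3)/3 = (I*√3)/3 = I*√3/3)
1/(3908 + J(99)) = 1/(3908 + I*√3/3)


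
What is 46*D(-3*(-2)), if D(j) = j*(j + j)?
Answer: 3312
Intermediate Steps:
D(j) = 2*j**2 (D(j) = j*(2*j) = 2*j**2)
46*D(-3*(-2)) = 46*(2*(-3*(-2))**2) = 46*(2*6**2) = 46*(2*36) = 46*72 = 3312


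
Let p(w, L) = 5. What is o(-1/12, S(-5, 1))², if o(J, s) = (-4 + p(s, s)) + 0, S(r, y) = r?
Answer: 1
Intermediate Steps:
o(J, s) = 1 (o(J, s) = (-4 + 5) + 0 = 1 + 0 = 1)
o(-1/12, S(-5, 1))² = 1² = 1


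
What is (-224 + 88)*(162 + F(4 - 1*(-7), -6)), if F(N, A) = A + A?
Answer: -20400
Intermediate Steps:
F(N, A) = 2*A
(-224 + 88)*(162 + F(4 - 1*(-7), -6)) = (-224 + 88)*(162 + 2*(-6)) = -136*(162 - 12) = -136*150 = -20400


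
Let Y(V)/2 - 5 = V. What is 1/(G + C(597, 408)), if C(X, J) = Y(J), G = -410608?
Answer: -1/409782 ≈ -2.4403e-6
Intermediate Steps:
Y(V) = 10 + 2*V
C(X, J) = 10 + 2*J
1/(G + C(597, 408)) = 1/(-410608 + (10 + 2*408)) = 1/(-410608 + (10 + 816)) = 1/(-410608 + 826) = 1/(-409782) = -1/409782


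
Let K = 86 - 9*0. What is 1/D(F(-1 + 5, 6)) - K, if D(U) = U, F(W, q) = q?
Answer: -515/6 ≈ -85.833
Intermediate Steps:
K = 86 (K = 86 - 1*0 = 86 + 0 = 86)
1/D(F(-1 + 5, 6)) - K = 1/6 - 1*86 = ⅙ - 86 = -515/6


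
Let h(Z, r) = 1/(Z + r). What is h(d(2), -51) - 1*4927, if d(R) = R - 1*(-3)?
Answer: -226643/46 ≈ -4927.0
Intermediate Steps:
d(R) = 3 + R (d(R) = R + 3 = 3 + R)
h(d(2), -51) - 1*4927 = 1/((3 + 2) - 51) - 1*4927 = 1/(5 - 51) - 4927 = 1/(-46) - 4927 = -1/46 - 4927 = -226643/46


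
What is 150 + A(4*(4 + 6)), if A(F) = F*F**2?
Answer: 64150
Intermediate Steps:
A(F) = F**3
150 + A(4*(4 + 6)) = 150 + (4*(4 + 6))**3 = 150 + (4*10)**3 = 150 + 40**3 = 150 + 64000 = 64150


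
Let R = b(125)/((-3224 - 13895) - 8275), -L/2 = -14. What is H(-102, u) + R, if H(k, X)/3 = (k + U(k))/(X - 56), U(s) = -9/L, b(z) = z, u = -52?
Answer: 12104635/4266192 ≈ 2.8373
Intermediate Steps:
L = 28 (L = -2*(-14) = 28)
U(s) = -9/28
R = -125/25394 (R = 125/((-3224 - 13895) - 8275) = 125/(-17119 - 8275) = 125/(-25394) = 125*(-1/25394) = -125/25394 ≈ -0.0049224)
H(k, X) = 3*(-9/28 + k)/(-56 + X) (H(k, X) = 3*((k - 9/28)/(X - 56)) = 3*((-9/28 + k)/(-56 + X)) = 3*(-9/28 + k)/(-56 + X))
H(-102, u) + R = 3*(-9 + 28*(-102))/(28*(-56 - 52)) - 125/25394 = (3/28)*(-9 - 2856)/(-108) - 125/25394 = (3/28)*(-1/108)*(-2865) - 125/25394 = 955/336 - 125/25394 = 12104635/4266192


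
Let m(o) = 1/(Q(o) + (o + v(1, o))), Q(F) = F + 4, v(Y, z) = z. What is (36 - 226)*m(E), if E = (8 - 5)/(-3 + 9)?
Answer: -380/11 ≈ -34.545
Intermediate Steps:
E = 1/2 (E = 3/6 = 3*(1/6) = 1/2 ≈ 0.50000)
Q(F) = 4 + F
m(o) = 1/(4 + 3*o) (m(o) = 1/((4 + o) + (o + o)) = 1/((4 + o) + 2*o) = 1/(4 + 3*o))
(36 - 226)*m(E) = (36 - 226)/(4 + 3*(1/2)) = -190/(4 + 3/2) = -190/11/2 = -190*2/11 = -380/11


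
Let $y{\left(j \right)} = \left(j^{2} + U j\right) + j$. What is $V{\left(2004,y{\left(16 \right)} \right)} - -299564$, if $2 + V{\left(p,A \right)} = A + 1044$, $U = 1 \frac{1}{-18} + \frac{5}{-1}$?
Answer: $\frac{2707174}{9} \approx 3.008 \cdot 10^{5}$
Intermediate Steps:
$U = - \frac{91}{18}$ ($U = 1 \left(- \frac{1}{18}\right) + 5 \left(-1\right) = - \frac{1}{18} - 5 = - \frac{91}{18} \approx -5.0556$)
$y{\left(j \right)} = j^{2} - \frac{73 j}{18}$ ($y{\left(j \right)} = \left(j^{2} - \frac{91 j}{18}\right) + j = j^{2} - \frac{73 j}{18}$)
$V{\left(p,A \right)} = 1042 + A$ ($V{\left(p,A \right)} = -2 + \left(A + 1044\right) = -2 + \left(1044 + A\right) = 1042 + A$)
$V{\left(2004,y{\left(16 \right)} \right)} - -299564 = \left(1042 + \frac{1}{18} \cdot 16 \left(-73 + 18 \cdot 16\right)\right) - -299564 = \left(1042 + \frac{1}{18} \cdot 16 \left(-73 + 288\right)\right) + 299564 = \left(1042 + \frac{1}{18} \cdot 16 \cdot 215\right) + 299564 = \left(1042 + \frac{1720}{9}\right) + 299564 = \frac{11098}{9} + 299564 = \frac{2707174}{9}$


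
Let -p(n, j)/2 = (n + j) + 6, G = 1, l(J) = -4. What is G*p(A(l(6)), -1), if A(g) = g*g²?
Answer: 118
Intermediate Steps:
A(g) = g³
p(n, j) = -12 - 2*j - 2*n (p(n, j) = -2*((n + j) + 6) = -2*((j + n) + 6) = -2*(6 + j + n) = -12 - 2*j - 2*n)
G*p(A(l(6)), -1) = 1*(-12 - 2*(-1) - 2*(-4)³) = 1*(-12 + 2 - 2*(-64)) = 1*(-12 + 2 + 128) = 1*118 = 118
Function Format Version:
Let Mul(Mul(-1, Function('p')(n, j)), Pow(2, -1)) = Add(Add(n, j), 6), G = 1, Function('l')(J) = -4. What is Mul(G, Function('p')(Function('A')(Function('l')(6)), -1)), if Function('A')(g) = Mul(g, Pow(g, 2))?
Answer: 118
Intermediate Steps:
Function('A')(g) = Pow(g, 3)
Function('p')(n, j) = Add(-12, Mul(-2, j), Mul(-2, n)) (Function('p')(n, j) = Mul(-2, Add(Add(n, j), 6)) = Mul(-2, Add(Add(j, n), 6)) = Mul(-2, Add(6, j, n)) = Add(-12, Mul(-2, j), Mul(-2, n)))
Mul(G, Function('p')(Function('A')(Function('l')(6)), -1)) = Mul(1, Add(-12, Mul(-2, -1), Mul(-2, Pow(-4, 3)))) = Mul(1, Add(-12, 2, Mul(-2, -64))) = Mul(1, Add(-12, 2, 128)) = Mul(1, 118) = 118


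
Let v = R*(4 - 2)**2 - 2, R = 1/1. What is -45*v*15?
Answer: -1350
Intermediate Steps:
R = 1 (R = 1*1 = 1)
v = 2 (v = 1*(4 - 2)**2 - 2 = 1*2**2 - 2 = 1*4 - 2 = 4 - 2 = 2)
-45*v*15 = -45*2*15 = -90*15 = -1350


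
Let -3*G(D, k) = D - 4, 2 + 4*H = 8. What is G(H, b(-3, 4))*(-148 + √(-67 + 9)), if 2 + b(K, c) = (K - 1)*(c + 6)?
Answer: -370/3 + 5*I*√58/6 ≈ -123.33 + 6.3465*I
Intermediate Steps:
H = 3/2 (H = -½ + (¼)*8 = -½ + 2 = 3/2 ≈ 1.5000)
b(K, c) = -2 + (-1 + K)*(6 + c) (b(K, c) = -2 + (K - 1)*(c + 6) = -2 + (-1 + K)*(6 + c))
G(D, k) = 4/3 - D/3 (G(D, k) = -(D - 4)/3 = -(-4 + D)/3 = 4/3 - D/3)
G(H, b(-3, 4))*(-148 + √(-67 + 9)) = (4/3 - ⅓*3/2)*(-148 + √(-67 + 9)) = (4/3 - ½)*(-148 + √(-58)) = 5*(-148 + I*√58)/6 = -370/3 + 5*I*√58/6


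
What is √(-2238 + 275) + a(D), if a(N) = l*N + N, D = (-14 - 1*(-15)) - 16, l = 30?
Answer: -465 + I*√1963 ≈ -465.0 + 44.306*I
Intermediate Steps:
D = -15 (D = (-14 + 15) - 16 = 1 - 16 = -15)
a(N) = 31*N (a(N) = 30*N + N = 31*N)
√(-2238 + 275) + a(D) = √(-2238 + 275) + 31*(-15) = √(-1963) - 465 = I*√1963 - 465 = -465 + I*√1963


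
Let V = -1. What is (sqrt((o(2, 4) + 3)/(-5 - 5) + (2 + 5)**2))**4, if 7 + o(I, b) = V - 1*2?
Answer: 247009/100 ≈ 2470.1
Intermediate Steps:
o(I, b) = -10 (o(I, b) = -7 + (-1 - 1*2) = -7 + (-1 - 2) = -7 - 3 = -10)
(sqrt((o(2, 4) + 3)/(-5 - 5) + (2 + 5)**2))**4 = (sqrt((-10 + 3)/(-5 - 5) + (2 + 5)**2))**4 = (sqrt(-7/(-10) + 7**2))**4 = (sqrt(-7*(-1/10) + 49))**4 = (sqrt(7/10 + 49))**4 = (sqrt(497/10))**4 = (sqrt(4970)/10)**4 = 247009/100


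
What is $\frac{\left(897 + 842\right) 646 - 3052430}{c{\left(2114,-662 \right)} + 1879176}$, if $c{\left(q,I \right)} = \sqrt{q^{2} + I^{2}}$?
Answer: $- \frac{34855751484}{33954783959} + \frac{482259 \sqrt{1226810}}{441412191467} \approx -1.0253$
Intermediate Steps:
$c{\left(q,I \right)} = \sqrt{I^{2} + q^{2}}$
$\frac{\left(897 + 842\right) 646 - 3052430}{c{\left(2114,-662 \right)} + 1879176} = \frac{\left(897 + 842\right) 646 - 3052430}{\sqrt{\left(-662\right)^{2} + 2114^{2}} + 1879176} = \frac{1739 \cdot 646 - 3052430}{\sqrt{438244 + 4468996} + 1879176} = \frac{1123394 - 3052430}{\sqrt{4907240} + 1879176} = - \frac{1929036}{2 \sqrt{1226810} + 1879176} = - \frac{1929036}{1879176 + 2 \sqrt{1226810}}$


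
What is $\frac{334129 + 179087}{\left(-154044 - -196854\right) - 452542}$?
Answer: $- \frac{128304}{102433} \approx -1.2526$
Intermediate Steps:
$\frac{334129 + 179087}{\left(-154044 - -196854\right) - 452542} = \frac{513216}{\left(-154044 + 196854\right) - 452542} = \frac{513216}{42810 - 452542} = \frac{513216}{-409732} = 513216 \left(- \frac{1}{409732}\right) = - \frac{128304}{102433}$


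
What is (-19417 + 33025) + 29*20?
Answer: 14188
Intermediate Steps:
(-19417 + 33025) + 29*20 = 13608 + 580 = 14188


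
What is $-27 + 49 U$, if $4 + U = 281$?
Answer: $13546$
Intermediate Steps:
$U = 277$ ($U = -4 + 281 = 277$)
$-27 + 49 U = -27 + 49 \cdot 277 = -27 + 13573 = 13546$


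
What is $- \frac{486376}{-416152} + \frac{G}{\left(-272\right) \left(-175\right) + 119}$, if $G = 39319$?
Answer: $\frac{64240352}{32237593} \approx 1.9927$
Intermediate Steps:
$- \frac{486376}{-416152} + \frac{G}{\left(-272\right) \left(-175\right) + 119} = - \frac{486376}{-416152} + \frac{39319}{\left(-272\right) \left(-175\right) + 119} = \left(-486376\right) \left(- \frac{1}{416152}\right) + \frac{39319}{47600 + 119} = \frac{5527}{4729} + \frac{39319}{47719} = \frac{5527}{4729} + 39319 \cdot \frac{1}{47719} = \frac{5527}{4729} + \frac{5617}{6817} = \frac{64240352}{32237593}$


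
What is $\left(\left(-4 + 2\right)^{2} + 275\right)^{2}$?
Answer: $77841$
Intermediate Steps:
$\left(\left(-4 + 2\right)^{2} + 275\right)^{2} = \left(\left(-2\right)^{2} + 275\right)^{2} = \left(4 + 275\right)^{2} = 279^{2} = 77841$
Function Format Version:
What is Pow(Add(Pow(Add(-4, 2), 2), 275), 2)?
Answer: 77841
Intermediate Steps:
Pow(Add(Pow(Add(-4, 2), 2), 275), 2) = Pow(Add(Pow(-2, 2), 275), 2) = Pow(Add(4, 275), 2) = Pow(279, 2) = 77841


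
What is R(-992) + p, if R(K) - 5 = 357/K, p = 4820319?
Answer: 4781761051/992 ≈ 4.8203e+6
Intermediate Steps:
R(K) = 5 + 357/K
R(-992) + p = (5 + 357/(-992)) + 4820319 = (5 + 357*(-1/992)) + 4820319 = (5 - 357/992) + 4820319 = 4603/992 + 4820319 = 4781761051/992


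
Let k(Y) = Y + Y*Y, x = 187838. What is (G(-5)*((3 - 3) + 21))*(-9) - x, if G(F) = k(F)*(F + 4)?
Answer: -184058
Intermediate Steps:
k(Y) = Y + Y**2
G(F) = F*(1 + F)*(4 + F) (G(F) = (F*(1 + F))*(F + 4) = (F*(1 + F))*(4 + F) = F*(1 + F)*(4 + F))
(G(-5)*((3 - 3) + 21))*(-9) - x = ((-5*(1 - 5)*(4 - 5))*((3 - 3) + 21))*(-9) - 1*187838 = ((-5*(-4)*(-1))*(0 + 21))*(-9) - 187838 = -20*21*(-9) - 187838 = -420*(-9) - 187838 = 3780 - 187838 = -184058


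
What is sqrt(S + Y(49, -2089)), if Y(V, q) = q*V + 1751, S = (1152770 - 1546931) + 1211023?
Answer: 2*sqrt(179063) ≈ 846.32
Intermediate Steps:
S = 816862 (S = -394161 + 1211023 = 816862)
Y(V, q) = 1751 + V*q (Y(V, q) = V*q + 1751 = 1751 + V*q)
sqrt(S + Y(49, -2089)) = sqrt(816862 + (1751 + 49*(-2089))) = sqrt(816862 + (1751 - 102361)) = sqrt(816862 - 100610) = sqrt(716252) = 2*sqrt(179063)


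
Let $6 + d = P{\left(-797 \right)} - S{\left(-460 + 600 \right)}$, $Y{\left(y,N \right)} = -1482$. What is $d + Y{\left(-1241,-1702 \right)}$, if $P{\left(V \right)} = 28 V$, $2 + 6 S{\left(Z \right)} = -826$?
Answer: $-23666$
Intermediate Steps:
$S{\left(Z \right)} = -138$ ($S{\left(Z \right)} = - \frac{1}{3} + \frac{1}{6} \left(-826\right) = - \frac{1}{3} - \frac{413}{3} = -138$)
$d = -22184$ ($d = -6 + \left(28 \left(-797\right) - -138\right) = -6 + \left(-22316 + 138\right) = -6 - 22178 = -22184$)
$d + Y{\left(-1241,-1702 \right)} = -22184 - 1482 = -23666$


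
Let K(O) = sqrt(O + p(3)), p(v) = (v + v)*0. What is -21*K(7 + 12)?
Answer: -21*sqrt(19) ≈ -91.537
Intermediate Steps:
p(v) = 0 (p(v) = (2*v)*0 = 0)
K(O) = sqrt(O) (K(O) = sqrt(O + 0) = sqrt(O))
-21*K(7 + 12) = -21*sqrt(7 + 12) = -21*sqrt(19)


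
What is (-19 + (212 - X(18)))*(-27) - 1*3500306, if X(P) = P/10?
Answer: -17527342/5 ≈ -3.5055e+6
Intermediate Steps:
X(P) = P/10 (X(P) = P*(⅒) = P/10)
(-19 + (212 - X(18)))*(-27) - 1*3500306 = (-19 + (212 - 18/10))*(-27) - 1*3500306 = (-19 + (212 - 1*9/5))*(-27) - 3500306 = (-19 + (212 - 9/5))*(-27) - 3500306 = (-19 + 1051/5)*(-27) - 3500306 = (956/5)*(-27) - 3500306 = -25812/5 - 3500306 = -17527342/5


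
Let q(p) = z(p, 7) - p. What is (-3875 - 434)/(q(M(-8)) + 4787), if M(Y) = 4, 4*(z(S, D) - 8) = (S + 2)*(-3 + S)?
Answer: -8618/9585 ≈ -0.89911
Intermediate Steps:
z(S, D) = 8 + (-3 + S)*(2 + S)/4 (z(S, D) = 8 + ((S + 2)*(-3 + S))/4 = 8 + ((2 + S)*(-3 + S))/4 = 8 + ((-3 + S)*(2 + S))/4 = 8 + (-3 + S)*(2 + S)/4)
q(p) = 13/2 - 5*p/4 + p²/4 (q(p) = (13/2 - p/4 + p²/4) - p = 13/2 - 5*p/4 + p²/4)
(-3875 - 434)/(q(M(-8)) + 4787) = (-3875 - 434)/((13/2 - 5/4*4 + (¼)*4²) + 4787) = -4309/((13/2 - 5 + (¼)*16) + 4787) = -4309/((13/2 - 5 + 4) + 4787) = -4309/(11/2 + 4787) = -4309/9585/2 = -4309*2/9585 = -8618/9585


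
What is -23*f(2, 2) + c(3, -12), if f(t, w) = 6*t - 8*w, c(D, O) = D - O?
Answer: 107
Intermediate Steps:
f(t, w) = -8*w + 6*t
-23*f(2, 2) + c(3, -12) = -23*(-8*2 + 6*2) + (3 - 1*(-12)) = -23*(-16 + 12) + (3 + 12) = -23*(-4) + 15 = 92 + 15 = 107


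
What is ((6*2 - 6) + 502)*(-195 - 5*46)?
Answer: -215900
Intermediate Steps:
((6*2 - 6) + 502)*(-195 - 5*46) = ((12 - 6) + 502)*(-195 - 230) = (6 + 502)*(-425) = 508*(-425) = -215900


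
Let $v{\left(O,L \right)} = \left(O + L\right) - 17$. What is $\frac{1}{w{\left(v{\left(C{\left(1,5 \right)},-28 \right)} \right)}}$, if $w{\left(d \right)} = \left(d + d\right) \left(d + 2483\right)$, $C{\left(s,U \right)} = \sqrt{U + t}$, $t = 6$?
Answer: $- \frac{109699}{23941759324} - \frac{2393 \sqrt{11}}{23941759324} \approx -4.9134 \cdot 10^{-6}$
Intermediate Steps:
$C{\left(s,U \right)} = \sqrt{6 + U}$ ($C{\left(s,U \right)} = \sqrt{U + 6} = \sqrt{6 + U}$)
$v{\left(O,L \right)} = -17 + L + O$ ($v{\left(O,L \right)} = \left(L + O\right) - 17 = -17 + L + O$)
$w{\left(d \right)} = 2 d \left(2483 + d\right)$
$\frac{1}{w{\left(v{\left(C{\left(1,5 \right)},-28 \right)} \right)}} = \frac{1}{2 \left(-17 - 28 + \sqrt{6 + 5}\right) \left(2483 - \left(45 - \sqrt{6 + 5}\right)\right)} = \frac{1}{2 \left(-17 - 28 + \sqrt{11}\right) \left(2483 - \left(45 - \sqrt{11}\right)\right)} = \frac{1}{2 \left(-45 + \sqrt{11}\right) \left(2483 - \left(45 - \sqrt{11}\right)\right)} = \frac{1}{2 \left(-45 + \sqrt{11}\right) \left(2438 + \sqrt{11}\right)}$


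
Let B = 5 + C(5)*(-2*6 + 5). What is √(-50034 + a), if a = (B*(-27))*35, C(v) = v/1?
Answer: 2*I*√5421 ≈ 147.25*I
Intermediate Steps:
C(v) = v (C(v) = v*1 = v)
B = -30 (B = 5 + 5*(-2*6 + 5) = 5 + 5*(-12 + 5) = 5 + 5*(-7) = 5 - 35 = -30)
a = 28350 (a = -30*(-27)*35 = 810*35 = 28350)
√(-50034 + a) = √(-50034 + 28350) = √(-21684) = 2*I*√5421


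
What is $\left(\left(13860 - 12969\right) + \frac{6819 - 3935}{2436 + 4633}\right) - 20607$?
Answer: $- \frac{139369520}{7069} \approx -19716.0$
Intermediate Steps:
$\left(\left(13860 - 12969\right) + \frac{6819 - 3935}{2436 + 4633}\right) - 20607 = \left(\left(13860 - 12969\right) + \frac{2884}{7069}\right) - 20607 = \left(891 + 2884 \cdot \frac{1}{7069}\right) - 20607 = \left(891 + \frac{2884}{7069}\right) - 20607 = \frac{6301363}{7069} - 20607 = - \frac{139369520}{7069}$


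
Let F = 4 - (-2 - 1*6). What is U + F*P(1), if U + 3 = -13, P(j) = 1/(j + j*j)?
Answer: -10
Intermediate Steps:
P(j) = 1/(j + j²)
U = -16 (U = -3 - 13 = -16)
F = 12 (F = 4 - (-2 - 6) = 4 - 1*(-8) = 4 + 8 = 12)
U + F*P(1) = -16 + 12*(1/(1*(1 + 1))) = -16 + 12*(1/2) = -16 + 12*(1*(½)) = -16 + 12*(½) = -16 + 6 = -10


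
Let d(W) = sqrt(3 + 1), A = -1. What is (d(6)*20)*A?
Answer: -40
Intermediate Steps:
d(W) = 2 (d(W) = sqrt(4) = 2)
(d(6)*20)*A = (2*20)*(-1) = 40*(-1) = -40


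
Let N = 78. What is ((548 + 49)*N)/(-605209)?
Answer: -46566/605209 ≈ -0.076942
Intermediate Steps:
((548 + 49)*N)/(-605209) = ((548 + 49)*78)/(-605209) = (597*78)*(-1/605209) = 46566*(-1/605209) = -46566/605209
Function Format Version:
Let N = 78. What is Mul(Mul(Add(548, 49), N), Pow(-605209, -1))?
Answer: Rational(-46566, 605209) ≈ -0.076942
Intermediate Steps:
Mul(Mul(Add(548, 49), N), Pow(-605209, -1)) = Mul(Mul(Add(548, 49), 78), Pow(-605209, -1)) = Mul(Mul(597, 78), Rational(-1, 605209)) = Mul(46566, Rational(-1, 605209)) = Rational(-46566, 605209)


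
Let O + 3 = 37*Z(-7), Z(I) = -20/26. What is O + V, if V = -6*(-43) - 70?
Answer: 2035/13 ≈ 156.54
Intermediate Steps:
Z(I) = -10/13 (Z(I) = -20*1/26 = -10/13)
V = 188 (V = 258 - 70 = 188)
O = -409/13 (O = -3 + 37*(-10/13) = -3 - 370/13 = -409/13 ≈ -31.462)
O + V = -409/13 + 188 = 2035/13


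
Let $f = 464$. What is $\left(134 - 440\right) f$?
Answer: $-141984$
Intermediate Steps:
$\left(134 - 440\right) f = \left(134 - 440\right) 464 = \left(-306\right) 464 = -141984$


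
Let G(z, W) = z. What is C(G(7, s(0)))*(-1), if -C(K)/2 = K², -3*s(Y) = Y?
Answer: 98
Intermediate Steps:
s(Y) = -Y/3
C(K) = -2*K²
C(G(7, s(0)))*(-1) = -2*7²*(-1) = -2*49*(-1) = -98*(-1) = 98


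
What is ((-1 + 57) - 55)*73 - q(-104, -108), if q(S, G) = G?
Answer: 181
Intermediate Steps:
((-1 + 57) - 55)*73 - q(-104, -108) = ((-1 + 57) - 55)*73 - 1*(-108) = (56 - 55)*73 + 108 = 1*73 + 108 = 73 + 108 = 181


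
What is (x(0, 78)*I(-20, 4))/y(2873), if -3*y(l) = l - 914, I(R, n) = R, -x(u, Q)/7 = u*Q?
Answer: 0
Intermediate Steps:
x(u, Q) = -7*Q*u (x(u, Q) = -7*u*Q = -7*Q*u)
y(l) = 914/3 - l/3 (y(l) = -(l - 914)/3 = -(-914 + l)/3 = 914/3 - l/3)
(x(0, 78)*I(-20, 4))/y(2873) = (-7*78*0*(-20))/(914/3 - ⅓*2873) = (0*(-20))/(914/3 - 2873/3) = 0/(-653) = 0*(-1/653) = 0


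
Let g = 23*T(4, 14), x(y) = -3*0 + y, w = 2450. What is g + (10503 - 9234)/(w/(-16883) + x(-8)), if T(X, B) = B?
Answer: 7618327/45838 ≈ 166.20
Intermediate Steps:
x(y) = y (x(y) = 0 + y = y)
g = 322 (g = 23*14 = 322)
g + (10503 - 9234)/(w/(-16883) + x(-8)) = 322 + (10503 - 9234)/(2450/(-16883) - 8) = 322 + 1269/(2450*(-1/16883) - 8) = 322 + 1269/(-2450/16883 - 8) = 322 + 1269/(-137514/16883) = 322 + 1269*(-16883/137514) = 322 - 7141509/45838 = 7618327/45838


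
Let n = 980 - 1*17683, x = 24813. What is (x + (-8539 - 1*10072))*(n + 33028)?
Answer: 101247650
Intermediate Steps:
n = -16703 (n = 980 - 17683 = -16703)
(x + (-8539 - 1*10072))*(n + 33028) = (24813 + (-8539 - 1*10072))*(-16703 + 33028) = (24813 + (-8539 - 10072))*16325 = (24813 - 18611)*16325 = 6202*16325 = 101247650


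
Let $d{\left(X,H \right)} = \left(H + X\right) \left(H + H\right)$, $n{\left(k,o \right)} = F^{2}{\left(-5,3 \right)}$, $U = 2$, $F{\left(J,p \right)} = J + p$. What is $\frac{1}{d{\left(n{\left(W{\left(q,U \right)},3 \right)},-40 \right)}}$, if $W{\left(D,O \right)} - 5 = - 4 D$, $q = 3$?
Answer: $\frac{1}{2880} \approx 0.00034722$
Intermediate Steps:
$W{\left(D,O \right)} = 5 - 4 D$
$n{\left(k,o \right)} = 4$ ($n{\left(k,o \right)} = \left(-5 + 3\right)^{2} = \left(-2\right)^{2} = 4$)
$d{\left(X,H \right)} = 2 H \left(H + X\right)$ ($d{\left(X,H \right)} = \left(H + X\right) 2 H = 2 H \left(H + X\right)$)
$\frac{1}{d{\left(n{\left(W{\left(q,U \right)},3 \right)},-40 \right)}} = \frac{1}{2 \left(-40\right) \left(-40 + 4\right)} = \frac{1}{2 \left(-40\right) \left(-36\right)} = \frac{1}{2880}$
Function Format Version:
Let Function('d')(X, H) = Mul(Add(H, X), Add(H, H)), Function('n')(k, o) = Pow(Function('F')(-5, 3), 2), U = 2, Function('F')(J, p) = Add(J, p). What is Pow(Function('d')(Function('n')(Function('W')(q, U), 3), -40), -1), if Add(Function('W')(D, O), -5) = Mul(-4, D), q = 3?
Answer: Rational(1, 2880) ≈ 0.00034722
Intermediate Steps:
Function('W')(D, O) = Add(5, Mul(-4, D))
Function('n')(k, o) = 4 (Function('n')(k, o) = Pow(Add(-5, 3), 2) = Pow(-2, 2) = 4)
Function('d')(X, H) = Mul(2, H, Add(H, X)) (Function('d')(X, H) = Mul(Add(H, X), Mul(2, H)) = Mul(2, H, Add(H, X)))
Pow(Function('d')(Function('n')(Function('W')(q, U), 3), -40), -1) = Pow(Mul(2, -40, Add(-40, 4)), -1) = Pow(Mul(2, -40, -36), -1) = Pow(2880, -1) = Rational(1, 2880)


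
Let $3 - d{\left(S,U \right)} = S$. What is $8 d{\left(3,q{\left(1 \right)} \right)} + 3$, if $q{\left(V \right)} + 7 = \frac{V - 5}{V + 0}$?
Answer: $3$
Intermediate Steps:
$q{\left(V \right)} = -7 + \frac{-5 + V}{V}$ ($q{\left(V \right)} = -7 + \frac{V - 5}{V + 0} = -7 + \frac{-5 + V}{V}$)
$d{\left(S,U \right)} = 3 - S$
$8 d{\left(3,q{\left(1 \right)} \right)} + 3 = 8 \left(3 - 3\right) + 3 = 8 \cdot 0 + 3 = 0 + 3 = 3$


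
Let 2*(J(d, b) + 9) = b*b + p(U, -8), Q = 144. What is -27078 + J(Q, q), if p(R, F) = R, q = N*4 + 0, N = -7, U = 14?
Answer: -26688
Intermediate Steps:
q = -28 (q = -7*4 + 0 = -28 + 0 = -28)
J(d, b) = -2 + b²/2 (J(d, b) = -9 + (b*b + 14)/2 = -9 + (b² + 14)/2 = -9 + (14 + b²)/2 = -9 + (7 + b²/2) = -2 + b²/2)
-27078 + J(Q, q) = -27078 + (-2 + (½)*(-28)²) = -27078 + (-2 + (½)*784) = -27078 + (-2 + 392) = -27078 + 390 = -26688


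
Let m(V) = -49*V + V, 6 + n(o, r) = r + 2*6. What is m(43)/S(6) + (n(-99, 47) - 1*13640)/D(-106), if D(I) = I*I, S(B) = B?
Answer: -3878771/11236 ≈ -345.21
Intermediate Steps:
D(I) = I²
n(o, r) = 6 + r (n(o, r) = -6 + (r + 2*6) = -6 + (r + 12) = -6 + (12 + r) = 6 + r)
m(V) = -48*V
m(43)/S(6) + (n(-99, 47) - 1*13640)/D(-106) = -48*43/6 + ((6 + 47) - 1*13640)/((-106)²) = -2064*⅙ + (53 - 13640)/11236 = -344 - 13587*1/11236 = -344 - 13587/11236 = -3878771/11236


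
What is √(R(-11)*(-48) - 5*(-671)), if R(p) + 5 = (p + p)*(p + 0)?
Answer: I*√8021 ≈ 89.56*I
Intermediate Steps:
R(p) = -5 + 2*p² (R(p) = -5 + (p + p)*(p + 0) = -5 + (2*p)*p = -5 + 2*p²)
√(R(-11)*(-48) - 5*(-671)) = √((-5 + 2*(-11)²)*(-48) - 5*(-671)) = √((-5 + 2*121)*(-48) + 3355) = √((-5 + 242)*(-48) + 3355) = √(237*(-48) + 3355) = √(-11376 + 3355) = √(-8021) = I*√8021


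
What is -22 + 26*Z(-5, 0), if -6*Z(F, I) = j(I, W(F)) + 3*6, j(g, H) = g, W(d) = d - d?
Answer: -100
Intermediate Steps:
W(d) = 0
Z(F, I) = -3 - I/6 (Z(F, I) = -(I + 3*6)/6 = -(I + 18)/6 = -(18 + I)/6 = -3 - I/6)
-22 + 26*Z(-5, 0) = -22 + 26*(-3 - ⅙*0) = -22 + 26*(-3 + 0) = -22 + 26*(-3) = -22 - 78 = -100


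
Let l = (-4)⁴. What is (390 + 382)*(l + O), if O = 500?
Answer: 583632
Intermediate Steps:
l = 256
(390 + 382)*(l + O) = (390 + 382)*(256 + 500) = 772*756 = 583632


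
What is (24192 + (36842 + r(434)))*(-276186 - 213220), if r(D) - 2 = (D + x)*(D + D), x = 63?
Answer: -240999175392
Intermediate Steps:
r(D) = 2 + 2*D*(63 + D) (r(D) = 2 + (D + 63)*(D + D) = 2 + (63 + D)*(2*D) = 2 + 2*D*(63 + D))
(24192 + (36842 + r(434)))*(-276186 - 213220) = (24192 + (36842 + (2 + 2*434² + 126*434)))*(-276186 - 213220) = (24192 + (36842 + (2 + 2*188356 + 54684)))*(-489406) = (24192 + (36842 + (2 + 376712 + 54684)))*(-489406) = (24192 + (36842 + 431398))*(-489406) = (24192 + 468240)*(-489406) = 492432*(-489406) = -240999175392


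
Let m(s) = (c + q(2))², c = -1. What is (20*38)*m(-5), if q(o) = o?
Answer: 760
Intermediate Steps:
m(s) = 1 (m(s) = (-1 + 2)² = 1² = 1)
(20*38)*m(-5) = (20*38)*1 = 760*1 = 760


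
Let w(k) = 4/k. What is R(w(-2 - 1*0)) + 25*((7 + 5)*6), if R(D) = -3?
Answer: 1797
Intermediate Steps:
R(w(-2 - 1*0)) + 25*((7 + 5)*6) = -3 + 25*((7 + 5)*6) = -3 + 25*(12*6) = -3 + 25*72 = -3 + 1800 = 1797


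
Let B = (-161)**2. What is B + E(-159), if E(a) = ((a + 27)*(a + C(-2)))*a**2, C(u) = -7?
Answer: 553983193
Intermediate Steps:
B = 25921
E(a) = a**2*(-7 + a)*(27 + a) (E(a) = ((a + 27)*(a - 7))*a**2 = ((27 + a)*(-7 + a))*a**2 = ((-7 + a)*(27 + a))*a**2 = a**2*(-7 + a)*(27 + a))
B + E(-159) = 25921 + (-159)**2*(-189 + (-159)**2 + 20*(-159)) = 25921 + 25281*(-189 + 25281 - 3180) = 25921 + 25281*21912 = 25921 + 553957272 = 553983193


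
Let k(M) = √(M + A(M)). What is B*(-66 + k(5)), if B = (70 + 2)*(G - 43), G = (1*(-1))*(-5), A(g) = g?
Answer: 180576 - 2736*√10 ≈ 1.7192e+5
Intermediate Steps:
k(M) = √2*√M (k(M) = √(M + M) = √(2*M) = √2*√M)
G = 5 (G = -1*(-5) = 5)
B = -2736 (B = (70 + 2)*(5 - 43) = 72*(-38) = -2736)
B*(-66 + k(5)) = -2736*(-66 + √2*√5) = -2736*(-66 + √10) = 180576 - 2736*√10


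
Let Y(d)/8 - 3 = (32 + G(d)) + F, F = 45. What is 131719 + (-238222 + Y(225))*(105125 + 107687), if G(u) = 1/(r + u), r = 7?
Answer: -1466244684273/29 ≈ -5.0560e+10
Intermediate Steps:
G(u) = 1/(7 + u)
Y(d) = 640 + 8/(7 + d) (Y(d) = 24 + 8*((32 + 1/(7 + d)) + 45) = 24 + 8*(77 + 1/(7 + d)) = 24 + (616 + 8/(7 + d)) = 640 + 8/(7 + d))
131719 + (-238222 + Y(225))*(105125 + 107687) = 131719 + (-238222 + 8*(561 + 80*225)/(7 + 225))*(105125 + 107687) = 131719 + (-238222 + 8*(561 + 18000)/232)*212812 = 131719 + (-238222 + 8*(1/232)*18561)*212812 = 131719 + (-238222 + 18561/29)*212812 = 131719 - 6889877/29*212812 = 131719 - 1466248504124/29 = -1466244684273/29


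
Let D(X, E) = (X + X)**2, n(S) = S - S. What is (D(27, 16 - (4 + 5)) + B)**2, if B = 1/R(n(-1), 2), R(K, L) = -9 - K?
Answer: 688695049/81 ≈ 8.5024e+6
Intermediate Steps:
n(S) = 0
D(X, E) = 4*X**2 (D(X, E) = (2*X)**2 = 4*X**2)
B = -1/9 (B = 1/(-9 - 1*0) = 1/(-9 + 0) = 1/(-9) = -1/9 ≈ -0.11111)
(D(27, 16 - (4 + 5)) + B)**2 = (4*27**2 - 1/9)**2 = (4*729 - 1/9)**2 = (2916 - 1/9)**2 = (26243/9)**2 = 688695049/81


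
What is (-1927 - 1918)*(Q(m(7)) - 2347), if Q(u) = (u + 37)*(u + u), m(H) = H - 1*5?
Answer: 8424395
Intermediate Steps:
m(H) = -5 + H (m(H) = H - 5 = -5 + H)
Q(u) = 2*u*(37 + u) (Q(u) = (37 + u)*(2*u) = 2*u*(37 + u))
(-1927 - 1918)*(Q(m(7)) - 2347) = (-1927 - 1918)*(2*(-5 + 7)*(37 + (-5 + 7)) - 2347) = -3845*(2*2*(37 + 2) - 2347) = -3845*(2*2*39 - 2347) = -3845*(156 - 2347) = -3845*(-2191) = 8424395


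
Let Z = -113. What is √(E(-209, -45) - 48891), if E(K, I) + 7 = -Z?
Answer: I*√48785 ≈ 220.87*I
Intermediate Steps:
E(K, I) = 106 (E(K, I) = -7 - 1*(-113) = -7 + 113 = 106)
√(E(-209, -45) - 48891) = √(106 - 48891) = √(-48785) = I*√48785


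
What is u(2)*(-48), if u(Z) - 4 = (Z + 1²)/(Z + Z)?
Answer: -228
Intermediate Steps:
u(Z) = 4 + (1 + Z)/(2*Z) (u(Z) = 4 + (Z + 1²)/(Z + Z) = 4 + (Z + 1)/((2*Z)) = 4 + (1 + Z)*(1/(2*Z)) = 4 + (1 + Z)/(2*Z))
u(2)*(-48) = ((½)*(1 + 9*2)/2)*(-48) = ((½)*(½)*(1 + 18))*(-48) = ((½)*(½)*19)*(-48) = (19/4)*(-48) = -228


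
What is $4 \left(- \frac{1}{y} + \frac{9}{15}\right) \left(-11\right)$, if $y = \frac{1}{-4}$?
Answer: $- \frac{1012}{5} \approx -202.4$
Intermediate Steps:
$y = - \frac{1}{4} \approx -0.25$
$4 \left(- \frac{1}{y} + \frac{9}{15}\right) \left(-11\right) = 4 \left(- \frac{1}{- \frac{1}{4}} + \frac{9}{15}\right) \left(-11\right) = 4 \left(\left(-1\right) \left(-4\right) + 9 \cdot \frac{1}{15}\right) \left(-11\right) = 4 \left(4 + \frac{3}{5}\right) \left(-11\right) = 4 \cdot \frac{23}{5} \left(-11\right) = \frac{92}{5} \left(-11\right) = - \frac{1012}{5}$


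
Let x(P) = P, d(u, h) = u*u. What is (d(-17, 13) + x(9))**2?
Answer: 88804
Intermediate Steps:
d(u, h) = u**2
(d(-17, 13) + x(9))**2 = ((-17)**2 + 9)**2 = (289 + 9)**2 = 298**2 = 88804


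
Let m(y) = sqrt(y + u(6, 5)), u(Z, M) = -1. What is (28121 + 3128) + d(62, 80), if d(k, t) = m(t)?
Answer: 31249 + sqrt(79) ≈ 31258.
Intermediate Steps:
m(y) = sqrt(-1 + y) (m(y) = sqrt(y - 1) = sqrt(-1 + y))
d(k, t) = sqrt(-1 + t)
(28121 + 3128) + d(62, 80) = (28121 + 3128) + sqrt(-1 + 80) = 31249 + sqrt(79)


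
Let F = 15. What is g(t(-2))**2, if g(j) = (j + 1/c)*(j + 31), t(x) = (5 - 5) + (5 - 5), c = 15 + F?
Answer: 961/900 ≈ 1.0678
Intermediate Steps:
c = 30 (c = 15 + 15 = 30)
t(x) = 0 (t(x) = 0 + 0 = 0)
g(j) = (31 + j)*(1/30 + j) (g(j) = (j + 1/30)*(j + 31) = (j + 1/30)*(31 + j) = (1/30 + j)*(31 + j) = (31 + j)*(1/30 + j))
g(t(-2))**2 = (31/30 + (1/30)*0 + 0*(31 + 0))**2 = (31/30 + 0 + 0*31)**2 = (31/30 + 0 + 0)**2 = (31/30)**2 = 961/900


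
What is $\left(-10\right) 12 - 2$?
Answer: $-122$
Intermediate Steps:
$\left(-10\right) 12 - 2 = -120 - 2 = -122$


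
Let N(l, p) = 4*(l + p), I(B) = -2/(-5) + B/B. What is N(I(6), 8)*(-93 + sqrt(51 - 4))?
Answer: -17484/5 + 188*sqrt(47)/5 ≈ -3239.0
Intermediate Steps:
I(B) = 7/5 (I(B) = -2*(-1/5) + 1 = 2/5 + 1 = 7/5)
N(l, p) = 4*l + 4*p
N(I(6), 8)*(-93 + sqrt(51 - 4)) = (4*(7/5) + 4*8)*(-93 + sqrt(51 - 4)) = (28/5 + 32)*(-93 + sqrt(47)) = 188*(-93 + sqrt(47))/5 = -17484/5 + 188*sqrt(47)/5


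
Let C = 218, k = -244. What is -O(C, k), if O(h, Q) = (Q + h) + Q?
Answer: 270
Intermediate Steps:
O(h, Q) = h + 2*Q
-O(C, k) = -(218 + 2*(-244)) = -(218 - 488) = -1*(-270) = 270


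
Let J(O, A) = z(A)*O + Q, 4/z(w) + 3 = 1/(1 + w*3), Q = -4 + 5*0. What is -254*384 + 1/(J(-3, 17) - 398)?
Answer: -6016605851/61686 ≈ -97536.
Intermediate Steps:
Q = -4 (Q = -4 + 0 = -4)
z(w) = 4/(-3 + 1/(1 + 3*w)) (z(w) = 4/(-3 + 1/(1 + w*3)) = 4/(-3 + 1/(1 + 3*w)))
J(O, A) = -4 + 4*O*(-1 - 3*A)/(2 + 9*A) (J(O, A) = (4*(-1 - 3*A)/(2 + 9*A))*O - 4 = 4*O*(-1 - 3*A)/(2 + 9*A) - 4 = -4 + 4*O*(-1 - 3*A)/(2 + 9*A))
-254*384 + 1/(J(-3, 17) - 398) = -254*384 + 1/(4*(-2 - 9*17 - 1*(-3)*(1 + 3*17))/(2 + 9*17) - 398) = -97536 + 1/(4*(-2 - 153 - 1*(-3)*(1 + 51))/(2 + 153) - 398) = -97536 + 1/(4*(-2 - 153 - 1*(-3)*52)/155 - 398) = -97536 + 1/(4*(1/155)*(-2 - 153 + 156) - 398) = -97536 + 1/(4*(1/155)*1 - 398) = -97536 + 1/(4/155 - 398) = -97536 + 1/(-61686/155) = -97536 - 155/61686 = -6016605851/61686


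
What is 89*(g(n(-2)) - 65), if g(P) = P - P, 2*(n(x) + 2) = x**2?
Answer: -5785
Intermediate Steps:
n(x) = -2 + x**2/2
g(P) = 0
89*(g(n(-2)) - 65) = 89*(0 - 65) = 89*(-65) = -5785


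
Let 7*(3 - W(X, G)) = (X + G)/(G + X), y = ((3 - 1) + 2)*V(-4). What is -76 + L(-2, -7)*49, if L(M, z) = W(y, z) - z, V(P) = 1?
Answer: 407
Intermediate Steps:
y = 4 (y = ((3 - 1) + 2)*1 = (2 + 2)*1 = 4*1 = 4)
W(X, G) = 20/7 (W(X, G) = 3 - (X + G)/(7*(G + X)) = 3 - (G + X)/(7*(G + X)) = 3 - ⅐*1 = 3 - ⅐ = 20/7)
L(M, z) = 20/7 - z
-76 + L(-2, -7)*49 = -76 + (20/7 - 1*(-7))*49 = -76 + (20/7 + 7)*49 = -76 + (69/7)*49 = -76 + 483 = 407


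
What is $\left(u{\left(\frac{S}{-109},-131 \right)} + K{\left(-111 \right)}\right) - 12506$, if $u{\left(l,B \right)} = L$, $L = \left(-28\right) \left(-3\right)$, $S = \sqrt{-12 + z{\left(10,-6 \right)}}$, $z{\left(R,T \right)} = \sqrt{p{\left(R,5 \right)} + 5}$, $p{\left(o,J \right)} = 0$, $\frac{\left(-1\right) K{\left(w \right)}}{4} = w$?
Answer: $-11978$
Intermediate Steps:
$K{\left(w \right)} = - 4 w$
$z{\left(R,T \right)} = \sqrt{5}$ ($z{\left(R,T \right)} = \sqrt{0 + 5} = \sqrt{5}$)
$S = \sqrt{-12 + \sqrt{5}} \approx 3.1247 i$
$L = 84$
$u{\left(l,B \right)} = 84$
$\left(u{\left(\frac{S}{-109},-131 \right)} + K{\left(-111 \right)}\right) - 12506 = \left(84 - -444\right) - 12506 = \left(84 + 444\right) - 12506 = 528 - 12506 = -11978$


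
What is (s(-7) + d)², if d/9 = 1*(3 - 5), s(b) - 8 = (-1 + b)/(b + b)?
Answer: 4356/49 ≈ 88.898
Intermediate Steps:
s(b) = 8 + (-1 + b)/(2*b) (s(b) = 8 + (-1 + b)/(b + b) = 8 + (-1 + b)/((2*b)) = 8 + (-1 + b)*(1/(2*b)) = 8 + (-1 + b)/(2*b))
d = -18 (d = 9*(1*(3 - 5)) = 9*(1*(-2)) = 9*(-2) = -18)
(s(-7) + d)² = ((½)*(-1 + 17*(-7))/(-7) - 18)² = ((½)*(-⅐)*(-1 - 119) - 18)² = ((½)*(-⅐)*(-120) - 18)² = (60/7 - 18)² = (-66/7)² = 4356/49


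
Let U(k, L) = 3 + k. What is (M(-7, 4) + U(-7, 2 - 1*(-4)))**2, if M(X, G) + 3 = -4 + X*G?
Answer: 1521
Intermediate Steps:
M(X, G) = -7 + G*X (M(X, G) = -3 + (-4 + X*G) = -3 + (-4 + G*X) = -7 + G*X)
(M(-7, 4) + U(-7, 2 - 1*(-4)))**2 = ((-7 + 4*(-7)) + (3 - 7))**2 = ((-7 - 28) - 4)**2 = (-35 - 4)**2 = (-39)**2 = 1521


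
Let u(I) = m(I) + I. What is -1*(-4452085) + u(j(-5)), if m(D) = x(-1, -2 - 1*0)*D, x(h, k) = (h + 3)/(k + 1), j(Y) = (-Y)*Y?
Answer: 4452110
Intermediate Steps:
j(Y) = -Y²
x(h, k) = (3 + h)/(1 + k)
m(D) = -2*D (m(D) = ((3 - 1)/(1 + (-2 - 1*0)))*D = (2/(1 + (-2 + 0)))*D = (2/(1 - 2))*D = (2/(-1))*D = (-1*2)*D = -2*D)
u(I) = -I (u(I) = -2*I + I = -I)
-1*(-4452085) + u(j(-5)) = -1*(-4452085) - (-1)*(-5)² = 4452085 - (-1)*25 = 4452085 - 1*(-25) = 4452085 + 25 = 4452110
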